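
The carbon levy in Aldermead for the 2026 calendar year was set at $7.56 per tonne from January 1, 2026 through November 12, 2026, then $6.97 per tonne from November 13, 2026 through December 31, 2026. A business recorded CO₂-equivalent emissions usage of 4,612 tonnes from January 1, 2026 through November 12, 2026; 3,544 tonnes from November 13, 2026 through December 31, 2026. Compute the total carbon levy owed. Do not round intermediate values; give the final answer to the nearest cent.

$59,568.40

January 1 – November 12, 2026: 4,612 tonnes at $7.56/tonne → $34,866.72
November 13 – December 31, 2026: 3,544 tonnes at $6.97/tonne → $24,701.68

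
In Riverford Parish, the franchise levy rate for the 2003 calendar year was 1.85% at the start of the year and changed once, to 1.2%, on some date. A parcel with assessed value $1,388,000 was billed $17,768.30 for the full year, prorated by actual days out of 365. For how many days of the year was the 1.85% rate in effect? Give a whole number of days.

45 days

Let d = days at the first rate; then 365 − d days at the second rate.
$1,388,000 × [1.85%·d + 1.2%·(365−d)] / 365 = $17,768.30
Solving gives d = 45, so the new rate took effect on February 15, 2003.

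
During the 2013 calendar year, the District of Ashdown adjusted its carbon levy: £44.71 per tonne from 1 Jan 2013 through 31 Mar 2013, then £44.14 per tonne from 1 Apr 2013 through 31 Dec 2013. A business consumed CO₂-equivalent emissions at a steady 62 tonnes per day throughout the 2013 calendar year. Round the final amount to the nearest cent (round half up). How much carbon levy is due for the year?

£1,002,068.80

1 Jan – 31 Mar 2013: 90 days × 62 tonnes/day = 5,580 tonnes at £44.71/tonne → £249,481.80
1 Apr – 31 Dec 2013: 275 days × 62 tonnes/day = 17,050 tonnes at £44.14/tonne → £752,587.00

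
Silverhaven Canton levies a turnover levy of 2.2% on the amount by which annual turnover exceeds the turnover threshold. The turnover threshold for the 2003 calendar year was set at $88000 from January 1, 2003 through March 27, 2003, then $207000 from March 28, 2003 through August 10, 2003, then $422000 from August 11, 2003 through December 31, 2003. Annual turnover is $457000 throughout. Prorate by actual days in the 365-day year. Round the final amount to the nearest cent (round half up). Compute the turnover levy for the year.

January 1 – March 27, 2003: 86 days, exemption $88000 → ($457000 − $88000) × 2.2% × 86/365 = $1912.7342
March 28 – August 10, 2003: 136 days, exemption $207000 → ($457000 − $207000) × 2.2% × 136/365 = $2049.3151
August 11 – December 31, 2003: 143 days, exemption $422000 → ($457000 − $422000) × 2.2% × 143/365 = $301.6712
Total = $4263.7205

$4263.72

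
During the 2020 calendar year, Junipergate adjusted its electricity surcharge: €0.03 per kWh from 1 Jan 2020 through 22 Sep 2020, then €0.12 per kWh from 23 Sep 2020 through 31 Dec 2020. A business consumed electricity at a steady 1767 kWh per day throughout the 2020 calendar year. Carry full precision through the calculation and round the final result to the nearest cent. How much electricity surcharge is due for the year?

1 Jan – 22 Sep 2020: 266 days × 1767 kWh/day = 470,022 kWh at €0.03/kWh → €14,100.66
23 Sep – 31 Dec 2020: 100 days × 1767 kWh/day = 176,700 kWh at €0.12/kWh → €21,204.00

€35,304.66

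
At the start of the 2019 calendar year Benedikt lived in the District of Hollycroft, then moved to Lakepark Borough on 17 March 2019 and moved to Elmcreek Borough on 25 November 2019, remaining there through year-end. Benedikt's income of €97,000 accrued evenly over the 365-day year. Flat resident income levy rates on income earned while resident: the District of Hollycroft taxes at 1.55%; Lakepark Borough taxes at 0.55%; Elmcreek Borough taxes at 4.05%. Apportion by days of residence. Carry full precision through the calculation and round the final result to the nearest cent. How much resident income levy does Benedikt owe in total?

€1,076.97

The District of Hollycroft, 1 January – 16 March 2019: 75 days → €97,000 × 1.55% × 75/365 = €308.9384
Lakepark Borough, 17 March – 24 November 2019: 253 days → €97,000 × 0.55% × 253/365 = €369.7959
Elmcreek Borough, 25 November – 31 December 2019: 37 days → €97,000 × 4.05% × 37/365 = €398.2315
Total = €1,076.9658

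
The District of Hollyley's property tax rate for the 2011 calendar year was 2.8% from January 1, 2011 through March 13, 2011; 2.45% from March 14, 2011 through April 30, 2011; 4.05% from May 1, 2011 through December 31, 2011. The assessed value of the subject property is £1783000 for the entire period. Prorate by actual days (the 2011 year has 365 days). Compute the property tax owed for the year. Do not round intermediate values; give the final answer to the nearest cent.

January 1 – March 13, 2011: 72 days at 2.8% → £1783000 × 2.8% × 72/365 = £9848.0219
March 14 – April 30, 2011: 48 days at 2.45% → £1783000 × 2.45% × 48/365 = £5744.6795
May 1 – December 31, 2011: 245 days at 4.05% → £1783000 × 4.05% × 245/365 = £48470.7329
Total = £64063.4342

£64063.43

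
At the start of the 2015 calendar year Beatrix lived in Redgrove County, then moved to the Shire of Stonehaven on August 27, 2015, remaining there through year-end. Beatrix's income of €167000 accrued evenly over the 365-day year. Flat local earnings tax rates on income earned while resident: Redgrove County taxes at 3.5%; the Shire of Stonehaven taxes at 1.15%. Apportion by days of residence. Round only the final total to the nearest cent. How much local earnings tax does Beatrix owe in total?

€4479.49

Redgrove County, January 1 – August 26, 2015: 238 days → €167000 × 3.5% × 238/365 = €3811.2603
The Shire of Stonehaven, August 27 – December 31, 2015: 127 days → €167000 × 1.15% × 127/365 = €668.2288
Total = €4479.4890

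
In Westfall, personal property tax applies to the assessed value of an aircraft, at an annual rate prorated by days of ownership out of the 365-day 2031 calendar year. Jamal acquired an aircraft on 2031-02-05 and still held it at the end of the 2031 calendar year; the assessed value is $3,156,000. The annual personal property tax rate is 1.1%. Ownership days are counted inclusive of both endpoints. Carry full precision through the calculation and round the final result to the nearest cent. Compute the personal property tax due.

$31,387.07

Days held (2031-02-05 to 2031-12-31): 330 out of 365
Tax = $3,156,000 × 1.1% × 330/365 = $31,387.0685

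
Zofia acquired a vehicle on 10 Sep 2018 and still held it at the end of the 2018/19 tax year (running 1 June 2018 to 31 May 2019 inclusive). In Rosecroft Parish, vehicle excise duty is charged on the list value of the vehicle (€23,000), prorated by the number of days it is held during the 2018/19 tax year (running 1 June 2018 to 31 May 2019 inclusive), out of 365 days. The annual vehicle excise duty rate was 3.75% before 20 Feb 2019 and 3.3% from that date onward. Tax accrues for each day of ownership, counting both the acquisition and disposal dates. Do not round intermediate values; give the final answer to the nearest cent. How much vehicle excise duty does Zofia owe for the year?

10 Sep 2018 – 19 Feb 2019: 163 days at 3.75% → €23,000 × 3.75% × 163/365 = €385.1712
20 Feb – 31 May 2019: 101 days at 3.3% → €23,000 × 3.3% × 101/365 = €210.0247
Total = €595.1959

€595.20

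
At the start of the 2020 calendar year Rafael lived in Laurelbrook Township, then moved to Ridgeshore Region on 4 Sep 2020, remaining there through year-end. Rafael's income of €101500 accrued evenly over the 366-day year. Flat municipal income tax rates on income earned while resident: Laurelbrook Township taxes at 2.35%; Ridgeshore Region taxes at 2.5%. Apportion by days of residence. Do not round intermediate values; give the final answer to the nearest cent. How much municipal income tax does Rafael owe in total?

Laurelbrook Township, 1 Jan – 3 Sep 2020: 247 days → €101500 × 2.35% × 247/366 = €1609.7179
Ridgeshore Region, 4 Sep – 31 Dec 2020: 119 days → €101500 × 2.5% × 119/366 = €825.0342
Total = €2434.7520

€2434.75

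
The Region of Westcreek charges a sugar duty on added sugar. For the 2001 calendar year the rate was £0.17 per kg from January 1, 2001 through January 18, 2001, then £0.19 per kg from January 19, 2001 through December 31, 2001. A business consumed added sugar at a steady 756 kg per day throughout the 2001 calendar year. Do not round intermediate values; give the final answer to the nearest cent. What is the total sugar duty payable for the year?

January 1 – January 18, 2001: 18 days × 756 kg/day = 13,608 kg at £0.17/kg → £2,313.36
January 19 – December 31, 2001: 347 days × 756 kg/day = 262,332 kg at £0.19/kg → £49,843.08

£52,156.44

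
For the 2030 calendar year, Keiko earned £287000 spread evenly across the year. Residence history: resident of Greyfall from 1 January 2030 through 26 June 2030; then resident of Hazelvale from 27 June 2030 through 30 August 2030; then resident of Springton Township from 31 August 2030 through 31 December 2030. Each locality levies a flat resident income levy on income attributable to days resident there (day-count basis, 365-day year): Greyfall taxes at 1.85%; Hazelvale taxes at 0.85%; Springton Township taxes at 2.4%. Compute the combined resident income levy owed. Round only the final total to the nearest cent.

£5330.34

Greyfall, 1 January – 26 June 2030: 177 days → £287000 × 1.85% × 177/365 = £2574.7438
Hazelvale, 27 June – 30 August 2030: 65 days → £287000 × 0.85% × 65/365 = £434.4315
Springton Township, 31 August – 31 December 2030: 123 days → £287000 × 2.4% × 123/365 = £2321.1616
Total = £5330.3370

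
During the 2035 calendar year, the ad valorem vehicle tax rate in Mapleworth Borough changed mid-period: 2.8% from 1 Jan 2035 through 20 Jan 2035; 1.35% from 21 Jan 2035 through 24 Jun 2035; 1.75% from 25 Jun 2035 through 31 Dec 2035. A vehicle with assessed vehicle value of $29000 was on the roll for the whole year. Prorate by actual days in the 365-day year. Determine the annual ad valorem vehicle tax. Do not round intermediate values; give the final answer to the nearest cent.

1 Jan – 20 Jan 2035: 20 days at 2.8% → $29000 × 2.8% × 20/365 = $44.4932
21 Jan – 24 Jun 2035: 155 days at 1.35% → $29000 × 1.35% × 155/365 = $166.2534
25 Jun – 31 Dec 2035: 190 days at 1.75% → $29000 × 1.75% × 190/365 = $264.1781
Total = $474.9247

$474.92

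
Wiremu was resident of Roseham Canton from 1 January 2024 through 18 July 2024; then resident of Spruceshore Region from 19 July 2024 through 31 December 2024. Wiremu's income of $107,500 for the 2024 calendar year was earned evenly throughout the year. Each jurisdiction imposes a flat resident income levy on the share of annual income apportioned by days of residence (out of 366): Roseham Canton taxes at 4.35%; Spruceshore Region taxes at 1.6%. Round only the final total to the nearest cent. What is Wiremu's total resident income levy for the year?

$3,335.44

Roseham Canton, 1 January – 18 July 2024: 200 days → $107,500 × 4.35% × 200/366 = $2,555.3279
Spruceshore Region, 19 July – 31 December 2024: 166 days → $107,500 × 1.6% × 166/366 = $780.1093
Total = $3,335.4372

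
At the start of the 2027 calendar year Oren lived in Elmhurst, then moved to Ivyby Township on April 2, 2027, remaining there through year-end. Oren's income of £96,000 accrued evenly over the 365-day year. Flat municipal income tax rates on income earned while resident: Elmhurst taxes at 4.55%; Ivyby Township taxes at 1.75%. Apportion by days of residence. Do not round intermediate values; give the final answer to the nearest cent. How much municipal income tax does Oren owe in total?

£2,350.16

Elmhurst, January 1 – April 1, 2027: 91 days → £96,000 × 4.55% × 91/365 = £1,089.0082
Ivyby Township, April 2 – December 31, 2027: 274 days → £96,000 × 1.75% × 274/365 = £1,261.1507
Total = £2,350.1589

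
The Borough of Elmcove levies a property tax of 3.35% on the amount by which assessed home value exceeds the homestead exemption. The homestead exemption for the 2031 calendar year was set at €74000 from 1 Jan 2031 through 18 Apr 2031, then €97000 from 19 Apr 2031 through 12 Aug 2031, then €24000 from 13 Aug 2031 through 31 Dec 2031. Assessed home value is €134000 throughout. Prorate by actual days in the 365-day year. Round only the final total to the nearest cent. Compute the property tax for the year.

1 Jan – 18 Apr 2031: 108 days, exemption €74000 → (€134000 − €74000) × 3.35% × 108/365 = €594.7397
19 Apr – 12 Aug 2031: 116 days, exemption €97000 → (€134000 − €97000) × 3.35% × 116/365 = €393.9233
13 Aug – 31 Dec 2031: 141 days, exemption €24000 → (€134000 − €24000) × 3.35% × 141/365 = €1423.5205
Total = €2412.1836

€2412.18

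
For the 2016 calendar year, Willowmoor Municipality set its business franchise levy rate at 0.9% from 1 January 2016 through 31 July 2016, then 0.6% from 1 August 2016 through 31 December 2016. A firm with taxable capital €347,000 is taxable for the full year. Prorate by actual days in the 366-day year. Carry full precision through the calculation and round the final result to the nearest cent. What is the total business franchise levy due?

1 January – 31 July 2016: 213 days at 0.9% → €347,000 × 0.9% × 213/366 = €1,817.4836
1 August – 31 December 2016: 153 days at 0.6% → €347,000 × 0.6% × 153/366 = €870.3443
Total = €2,687.8279

€2,687.83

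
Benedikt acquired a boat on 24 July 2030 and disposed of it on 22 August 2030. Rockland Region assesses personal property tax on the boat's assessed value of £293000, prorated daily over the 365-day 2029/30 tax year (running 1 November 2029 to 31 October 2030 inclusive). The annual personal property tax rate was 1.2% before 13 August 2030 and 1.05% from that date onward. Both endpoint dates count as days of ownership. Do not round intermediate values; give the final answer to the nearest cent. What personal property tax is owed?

£276.95

24 July – 12 August 2030: 20 days at 1.2% → £293000 × 1.2% × 20/365 = £192.6575
13 August – 22 August 2030: 10 days at 1.05% → £293000 × 1.05% × 10/365 = £84.2877
Total = £276.9452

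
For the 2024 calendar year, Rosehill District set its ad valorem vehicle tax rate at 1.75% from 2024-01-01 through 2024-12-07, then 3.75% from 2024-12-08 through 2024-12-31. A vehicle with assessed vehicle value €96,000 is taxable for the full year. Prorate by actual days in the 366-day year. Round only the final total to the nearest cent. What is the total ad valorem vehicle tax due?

2024-01-01 to 2024-12-07: 342 days at 1.75% → €96,000 × 1.75% × 342/366 = €1,569.8361
2024-12-08 to 2024-12-31: 24 days at 3.75% → €96,000 × 3.75% × 24/366 = €236.0656
Total = €1,805.9016

€1,805.90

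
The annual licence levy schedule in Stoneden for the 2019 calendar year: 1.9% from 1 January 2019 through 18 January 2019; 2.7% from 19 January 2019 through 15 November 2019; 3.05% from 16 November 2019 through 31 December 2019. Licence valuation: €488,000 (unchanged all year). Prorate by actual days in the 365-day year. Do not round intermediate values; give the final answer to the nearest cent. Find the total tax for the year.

€13,198.73

1 January – 18 January 2019: 18 days at 1.9% → €488,000 × 1.9% × 18/365 = €457.2493
19 January – 15 November 2019: 301 days at 2.7% → €488,000 × 2.7% × 301/365 = €10,865.6877
16 November – 31 December 2019: 46 days at 3.05% → €488,000 × 3.05% × 46/365 = €1,875.7918
Total = €13,198.7288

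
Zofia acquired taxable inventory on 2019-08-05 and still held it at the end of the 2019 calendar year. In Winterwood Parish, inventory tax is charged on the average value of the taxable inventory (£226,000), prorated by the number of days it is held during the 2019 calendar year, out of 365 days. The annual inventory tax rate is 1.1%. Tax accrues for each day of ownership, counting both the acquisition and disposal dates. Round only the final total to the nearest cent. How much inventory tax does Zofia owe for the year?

£1,014.83

Days held (2019-08-05 to 2019-12-31): 149 out of 365
Tax = £226,000 × 1.1% × 149/365 = £1,014.8329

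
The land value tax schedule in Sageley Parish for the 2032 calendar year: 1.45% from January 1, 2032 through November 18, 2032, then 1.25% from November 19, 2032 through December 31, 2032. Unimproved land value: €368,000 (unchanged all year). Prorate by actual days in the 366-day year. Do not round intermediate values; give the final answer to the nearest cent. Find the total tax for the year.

January 1 – November 18, 2032: 323 days at 1.45% → €368,000 × 1.45% × 323/366 = €4,709.0929
November 19 – December 31, 2032: 43 days at 1.25% → €368,000 × 1.25% × 43/366 = €540.4372
Total = €5,249.5301

€5,249.53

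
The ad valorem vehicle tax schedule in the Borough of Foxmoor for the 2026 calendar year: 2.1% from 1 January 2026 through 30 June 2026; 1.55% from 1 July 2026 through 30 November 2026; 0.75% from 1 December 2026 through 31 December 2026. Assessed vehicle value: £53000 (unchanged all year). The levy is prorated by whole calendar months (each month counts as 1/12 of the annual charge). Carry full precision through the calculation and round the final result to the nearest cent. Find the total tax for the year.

1 January – 30 June 2026: 6 months at 2.1% → £53000 × 2.1% × 6/12 = £556.5000
1 July – 30 November 2026: 5 months at 1.55% → £53000 × 1.55% × 5/12 = £342.2917
1 December – 31 December 2026: 1 month at 0.75% → £53000 × 0.75% × 1/12 = £33.1250
Total = £931.9167

£931.92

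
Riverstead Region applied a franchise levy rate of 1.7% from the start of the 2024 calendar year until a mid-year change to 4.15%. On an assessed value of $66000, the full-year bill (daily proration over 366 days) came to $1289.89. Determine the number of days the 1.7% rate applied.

Let d = days at the first rate; then 366 − d days at the second rate.
$66000 × [1.7%·d + 4.15%·(366−d)] / 366 = $1289.89
Solving gives d = 328, so the new rate took effect on 24 November 2024.

328 days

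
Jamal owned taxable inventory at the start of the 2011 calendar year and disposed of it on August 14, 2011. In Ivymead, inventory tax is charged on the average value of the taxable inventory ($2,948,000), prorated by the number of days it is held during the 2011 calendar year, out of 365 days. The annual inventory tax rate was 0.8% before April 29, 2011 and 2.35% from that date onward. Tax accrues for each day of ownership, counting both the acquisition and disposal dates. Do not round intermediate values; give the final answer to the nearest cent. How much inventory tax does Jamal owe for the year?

January 1 – April 28, 2011: 118 days at 0.8% → $2,948,000 × 0.8% × 118/365 = $7,624.4164
April 29 – August 14, 2011: 108 days at 2.35% → $2,948,000 × 2.35% × 108/365 = $20,498.6959
Total = $28,123.1123

$28,123.11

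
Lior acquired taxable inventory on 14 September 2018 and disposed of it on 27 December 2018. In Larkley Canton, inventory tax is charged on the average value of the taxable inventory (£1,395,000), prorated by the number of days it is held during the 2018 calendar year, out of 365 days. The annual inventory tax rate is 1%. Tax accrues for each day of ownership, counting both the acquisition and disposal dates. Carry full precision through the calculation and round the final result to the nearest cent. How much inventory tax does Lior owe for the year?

Days held (14 September – 27 December 2018): 105 out of 365
Tax = £1,395,000 × 1% × 105/365 = £4,013.0137

£4,013.01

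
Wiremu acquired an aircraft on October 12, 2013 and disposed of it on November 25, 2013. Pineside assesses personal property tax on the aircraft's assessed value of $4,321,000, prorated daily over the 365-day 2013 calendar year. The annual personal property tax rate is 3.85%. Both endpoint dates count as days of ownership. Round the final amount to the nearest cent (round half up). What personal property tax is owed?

Days held (October 12 – November 25, 2013): 45 out of 365
Tax = $4,321,000 × 3.85% × 45/365 = $20,509.9521

$20,509.95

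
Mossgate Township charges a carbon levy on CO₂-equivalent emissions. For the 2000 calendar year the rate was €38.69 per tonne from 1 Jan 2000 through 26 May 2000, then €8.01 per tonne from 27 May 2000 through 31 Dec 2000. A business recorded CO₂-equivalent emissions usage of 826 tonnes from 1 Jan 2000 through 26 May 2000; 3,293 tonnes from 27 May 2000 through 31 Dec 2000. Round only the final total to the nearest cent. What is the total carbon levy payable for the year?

€58,334.87

1 Jan – 26 May 2000: 826 tonnes at €38.69/tonne → €31,957.94
27 May – 31 Dec 2000: 3,293 tonnes at €8.01/tonne → €26,376.93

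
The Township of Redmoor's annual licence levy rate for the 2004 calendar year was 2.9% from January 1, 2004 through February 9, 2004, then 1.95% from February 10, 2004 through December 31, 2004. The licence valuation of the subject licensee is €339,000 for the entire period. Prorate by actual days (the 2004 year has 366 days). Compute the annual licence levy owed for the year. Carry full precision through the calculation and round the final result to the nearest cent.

January 1 – February 9, 2004: 40 days at 2.9% → €339,000 × 2.9% × 40/366 = €1,074.4262
February 10 – December 31, 2004: 326 days at 1.95% → €339,000 × 1.95% × 326/366 = €5,888.0410
Total = €6,962.4672

€6,962.47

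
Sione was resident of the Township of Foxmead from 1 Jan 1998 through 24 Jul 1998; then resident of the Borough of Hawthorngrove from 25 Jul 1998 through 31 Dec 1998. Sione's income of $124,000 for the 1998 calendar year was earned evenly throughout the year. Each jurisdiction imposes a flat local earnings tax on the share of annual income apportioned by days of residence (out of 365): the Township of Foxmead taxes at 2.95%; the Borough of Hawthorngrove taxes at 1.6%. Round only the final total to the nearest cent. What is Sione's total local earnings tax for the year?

$2,924.19

The Township of Foxmead, 1 Jan – 24 Jul 1998: 205 days → $124,000 × 2.95% × 205/365 = $2,054.4932
The Borough of Hawthorngrove, 25 Jul – 31 Dec 1998: 160 days → $124,000 × 1.6% × 160/365 = $869.6986
Total = $2,924.1918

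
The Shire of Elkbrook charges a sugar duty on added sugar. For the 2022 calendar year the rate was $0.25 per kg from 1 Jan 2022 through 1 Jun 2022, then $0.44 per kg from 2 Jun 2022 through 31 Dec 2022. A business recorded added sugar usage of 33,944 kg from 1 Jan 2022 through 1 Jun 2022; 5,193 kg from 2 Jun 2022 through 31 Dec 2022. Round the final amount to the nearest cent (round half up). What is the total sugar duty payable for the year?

1 Jan – 1 Jun 2022: 33,944 kg at $0.25/kg → $8,486.00
2 Jun – 31 Dec 2022: 5,193 kg at $0.44/kg → $2,284.92

$10,770.92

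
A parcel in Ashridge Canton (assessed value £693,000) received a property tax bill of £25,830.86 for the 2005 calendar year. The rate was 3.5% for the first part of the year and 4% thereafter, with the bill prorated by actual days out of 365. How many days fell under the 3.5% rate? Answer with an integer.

199 days

Let d = days at the first rate; then 365 − d days at the second rate.
£693,000 × [3.5%·d + 4%·(365−d)] / 365 = £25,830.86
Solving gives d = 199, so the new rate took effect on 19 July 2005.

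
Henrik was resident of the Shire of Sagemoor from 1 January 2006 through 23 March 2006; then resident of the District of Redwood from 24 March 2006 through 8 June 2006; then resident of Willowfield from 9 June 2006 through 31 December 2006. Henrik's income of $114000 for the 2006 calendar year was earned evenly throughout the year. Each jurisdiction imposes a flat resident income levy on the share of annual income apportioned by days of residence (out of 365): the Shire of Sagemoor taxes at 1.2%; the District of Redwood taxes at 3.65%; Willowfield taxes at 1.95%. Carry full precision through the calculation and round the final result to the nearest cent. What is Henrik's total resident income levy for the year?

$2439.76

The Shire of Sagemoor, 1 January – 23 March 2006: 82 days → $114000 × 1.2% × 82/365 = $307.3315
The District of Redwood, 24 March – 8 June 2006: 77 days → $114000 × 3.65% × 77/365 = $877.8000
Willowfield, 9 June – 31 December 2006: 206 days → $114000 × 1.95% × 206/365 = $1254.6247
Total = $2439.7562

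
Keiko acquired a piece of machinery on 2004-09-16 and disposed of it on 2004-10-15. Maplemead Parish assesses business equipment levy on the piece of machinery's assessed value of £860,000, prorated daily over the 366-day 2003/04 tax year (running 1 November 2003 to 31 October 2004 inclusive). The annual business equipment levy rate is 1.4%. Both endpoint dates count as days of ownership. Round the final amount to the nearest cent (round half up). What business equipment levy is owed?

£986.89

Days held (2004-09-16 to 2004-10-15): 30 out of 366
Tax = £860,000 × 1.4% × 30/366 = £986.8852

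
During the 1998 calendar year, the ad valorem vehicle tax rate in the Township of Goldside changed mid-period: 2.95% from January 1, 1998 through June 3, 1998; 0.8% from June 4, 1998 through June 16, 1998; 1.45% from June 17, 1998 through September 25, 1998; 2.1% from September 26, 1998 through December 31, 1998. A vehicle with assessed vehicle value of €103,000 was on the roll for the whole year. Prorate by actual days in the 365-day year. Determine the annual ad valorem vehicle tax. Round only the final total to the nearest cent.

January 1 – June 3, 1998: 154 days at 2.95% → €103,000 × 2.95% × 154/365 = €1,281.9973
June 4 – June 16, 1998: 13 days at 0.8% → €103,000 × 0.8% × 13/365 = €29.3479
June 17 – September 25, 1998: 101 days at 1.45% → €103,000 × 1.45% × 101/365 = €413.2699
September 26 – December 31, 1998: 97 days at 2.1% → €103,000 × 2.1% × 97/365 = €574.8247
Total = €2,299.4397

€2,299.44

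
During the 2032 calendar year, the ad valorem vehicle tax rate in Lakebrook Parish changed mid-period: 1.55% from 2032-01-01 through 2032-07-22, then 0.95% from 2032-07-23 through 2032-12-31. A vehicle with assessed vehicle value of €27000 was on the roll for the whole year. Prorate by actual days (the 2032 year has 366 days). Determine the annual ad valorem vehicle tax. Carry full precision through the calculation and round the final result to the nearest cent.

€346.80

2032-01-01 to 2032-07-22: 204 days at 1.55% → €27000 × 1.55% × 204/366 = €233.2623
2032-07-23 to 2032-12-31: 162 days at 0.95% → €27000 × 0.95% × 162/366 = €113.5328
Total = €346.7951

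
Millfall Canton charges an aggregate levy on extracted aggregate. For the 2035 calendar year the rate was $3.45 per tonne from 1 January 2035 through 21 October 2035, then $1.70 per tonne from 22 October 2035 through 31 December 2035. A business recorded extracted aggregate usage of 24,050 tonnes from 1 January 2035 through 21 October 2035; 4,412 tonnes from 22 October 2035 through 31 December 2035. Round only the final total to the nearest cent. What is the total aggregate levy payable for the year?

1 January – 21 October 2035: 24,050 tonnes at $3.45/tonne → $82972.50
22 October – 31 December 2035: 4,412 tonnes at $1.70/tonne → $7500.40

$90472.90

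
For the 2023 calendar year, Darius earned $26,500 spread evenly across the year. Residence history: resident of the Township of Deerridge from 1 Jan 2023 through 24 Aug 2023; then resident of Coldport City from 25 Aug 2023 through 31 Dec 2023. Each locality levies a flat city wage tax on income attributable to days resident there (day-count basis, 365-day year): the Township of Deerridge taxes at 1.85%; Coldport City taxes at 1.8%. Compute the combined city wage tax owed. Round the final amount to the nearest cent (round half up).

$485.57

The Township of Deerridge, 1 Jan – 24 Aug 2023: 236 days → $26,500 × 1.85% × 236/365 = $316.9836
Coldport City, 25 Aug – 31 Dec 2023: 129 days → $26,500 × 1.8% × 129/365 = $168.5836
Total = $485.5671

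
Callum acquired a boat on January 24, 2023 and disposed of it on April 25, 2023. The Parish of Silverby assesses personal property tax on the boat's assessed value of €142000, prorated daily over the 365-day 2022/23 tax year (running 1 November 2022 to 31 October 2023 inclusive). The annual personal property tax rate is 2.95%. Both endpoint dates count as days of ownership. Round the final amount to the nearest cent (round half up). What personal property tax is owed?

Days held (January 24 – April 25, 2023): 92 out of 365
Tax = €142000 × 2.95% × 92/365 = €1055.8575

€1055.86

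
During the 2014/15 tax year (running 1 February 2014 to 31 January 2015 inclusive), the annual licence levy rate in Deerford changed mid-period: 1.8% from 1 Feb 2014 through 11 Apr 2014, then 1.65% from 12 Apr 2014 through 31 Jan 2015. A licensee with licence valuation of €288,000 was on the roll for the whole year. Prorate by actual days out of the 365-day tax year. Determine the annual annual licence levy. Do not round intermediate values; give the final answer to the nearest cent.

€4,834.85

1 Feb – 11 Apr 2014: 70 days at 1.8% → €288,000 × 1.8% × 70/365 = €994.1918
12 Apr 2014 – 31 Jan 2015: 295 days at 1.65% → €288,000 × 1.65% × 295/365 = €3,840.6575
Total = €4,834.8493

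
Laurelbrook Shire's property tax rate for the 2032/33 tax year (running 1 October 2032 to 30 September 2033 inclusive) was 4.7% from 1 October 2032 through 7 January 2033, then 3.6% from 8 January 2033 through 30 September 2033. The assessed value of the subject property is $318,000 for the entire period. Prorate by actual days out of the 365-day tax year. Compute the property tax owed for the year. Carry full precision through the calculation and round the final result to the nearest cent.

$12,396.77

1 October 2032 – 7 January 2033: 99 days at 4.7% → $318,000 × 4.7% × 99/365 = $4,053.8466
8 January – 30 September 2033: 266 days at 3.6% → $318,000 × 3.6% × 266/365 = $8,342.9260
Total = $12,396.7726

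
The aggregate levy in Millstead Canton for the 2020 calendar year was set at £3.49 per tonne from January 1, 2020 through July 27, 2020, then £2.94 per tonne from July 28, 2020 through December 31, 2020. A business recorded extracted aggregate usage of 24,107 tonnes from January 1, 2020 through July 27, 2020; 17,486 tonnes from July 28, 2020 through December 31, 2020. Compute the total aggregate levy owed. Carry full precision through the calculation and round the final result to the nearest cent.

January 1 – July 27, 2020: 24,107 tonnes at £3.49/tonne → £84,133.43
July 28 – December 31, 2020: 17,486 tonnes at £2.94/tonne → £51,408.84

£135,542.27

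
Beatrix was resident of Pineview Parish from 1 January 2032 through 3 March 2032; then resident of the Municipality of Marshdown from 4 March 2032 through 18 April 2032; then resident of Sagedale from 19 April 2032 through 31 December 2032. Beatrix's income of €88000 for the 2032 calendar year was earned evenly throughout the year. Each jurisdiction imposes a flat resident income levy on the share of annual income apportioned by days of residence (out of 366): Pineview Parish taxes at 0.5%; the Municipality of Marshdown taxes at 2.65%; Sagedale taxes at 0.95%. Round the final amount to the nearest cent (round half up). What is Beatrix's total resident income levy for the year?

Pineview Parish, 1 January – 3 March 2032: 63 days → €88000 × 0.5% × 63/366 = €75.7377
The Municipality of Marshdown, 4 March – 18 April 2032: 46 days → €88000 × 2.65% × 46/366 = €293.0929
Sagedale, 19 April – 31 December 2032: 257 days → €88000 × 0.95% × 257/366 = €587.0273
Total = €955.8579

€955.86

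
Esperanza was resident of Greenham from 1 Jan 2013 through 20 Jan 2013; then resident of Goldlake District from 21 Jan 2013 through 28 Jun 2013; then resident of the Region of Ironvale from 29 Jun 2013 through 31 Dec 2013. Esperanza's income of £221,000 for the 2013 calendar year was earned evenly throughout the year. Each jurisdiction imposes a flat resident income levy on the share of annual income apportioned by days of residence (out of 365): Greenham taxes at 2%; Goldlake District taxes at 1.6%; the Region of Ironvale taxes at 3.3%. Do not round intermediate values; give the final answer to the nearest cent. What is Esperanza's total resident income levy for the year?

Greenham, 1 Jan – 20 Jan 2013: 20 days → £221,000 × 2% × 20/365 = £242.1918
Goldlake District, 21 Jan – 28 Jun 2013: 159 days → £221,000 × 1.6% × 159/365 = £1,540.3397
The Region of Ironvale, 29 Jun – 31 Dec 2013: 186 days → £221,000 × 3.3% × 186/365 = £3,716.4329
Total = £5,498.9644

£5,498.96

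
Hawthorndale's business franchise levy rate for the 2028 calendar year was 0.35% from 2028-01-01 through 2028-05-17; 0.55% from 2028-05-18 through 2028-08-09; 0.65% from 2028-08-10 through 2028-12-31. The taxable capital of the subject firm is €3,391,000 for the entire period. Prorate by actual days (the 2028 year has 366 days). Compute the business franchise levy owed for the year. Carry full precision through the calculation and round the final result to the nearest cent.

€17,427.52

2028-01-01 to 2028-05-17: 138 days at 0.35% → €3,391,000 × 0.35% × 138/366 = €4,475.0082
2028-05-18 to 2028-08-09: 84 days at 0.55% → €3,391,000 × 0.55% × 84/366 = €4,280.4426
2028-08-10 to 2028-12-31: 144 days at 0.65% → €3,391,000 × 0.65% × 144/366 = €8,672.0656
Total = €17,427.5164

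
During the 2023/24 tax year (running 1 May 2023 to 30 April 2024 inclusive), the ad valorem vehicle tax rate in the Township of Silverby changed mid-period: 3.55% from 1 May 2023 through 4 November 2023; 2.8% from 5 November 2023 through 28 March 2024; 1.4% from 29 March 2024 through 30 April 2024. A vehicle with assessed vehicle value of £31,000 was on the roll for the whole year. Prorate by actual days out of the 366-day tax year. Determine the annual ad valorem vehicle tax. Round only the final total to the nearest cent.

1 May – 4 November 2023: 188 days at 3.55% → £31,000 × 3.55% × 188/366 = £565.2842
5 November 2023 – 28 March 2024: 145 days at 2.8% → £31,000 × 2.8% × 145/366 = £343.8798
29 March – 30 April 2024: 33 days at 1.4% → £31,000 × 1.4% × 33/366 = £39.1311
Total = £948.2951

£948.30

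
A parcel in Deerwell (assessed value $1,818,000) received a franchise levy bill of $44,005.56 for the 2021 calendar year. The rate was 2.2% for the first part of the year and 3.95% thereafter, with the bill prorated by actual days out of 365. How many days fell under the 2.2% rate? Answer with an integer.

319 days

Let d = days at the first rate; then 365 − d days at the second rate.
$1,818,000 × [2.2%·d + 3.95%·(365−d)] / 365 = $44,005.56
Solving gives d = 319, so the new rate took effect on November 16, 2021.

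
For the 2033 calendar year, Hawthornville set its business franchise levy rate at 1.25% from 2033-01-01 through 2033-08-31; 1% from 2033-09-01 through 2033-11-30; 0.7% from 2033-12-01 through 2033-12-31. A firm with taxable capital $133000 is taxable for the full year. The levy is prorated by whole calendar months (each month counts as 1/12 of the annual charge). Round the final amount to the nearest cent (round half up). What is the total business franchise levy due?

$1518.42

2033-01-01 to 2033-08-31: 8 months at 1.25% → $133000 × 1.25% × 8/12 = $1108.3333
2033-09-01 to 2033-11-30: 3 months at 1% → $133000 × 1% × 3/12 = $332.5000
2033-12-01 to 2033-12-31: 1 month at 0.7% → $133000 × 0.7% × 1/12 = $77.5833
Total = $1518.4167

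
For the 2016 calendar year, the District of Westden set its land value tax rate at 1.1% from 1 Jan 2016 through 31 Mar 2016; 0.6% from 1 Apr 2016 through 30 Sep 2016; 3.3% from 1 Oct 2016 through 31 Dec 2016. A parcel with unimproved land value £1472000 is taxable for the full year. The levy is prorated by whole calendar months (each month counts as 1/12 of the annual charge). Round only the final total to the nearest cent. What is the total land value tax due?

1 Jan – 31 Mar 2016: 3 months at 1.1% → £1472000 × 1.1% × 3/12 = £4048.0000
1 Apr – 30 Sep 2016: 6 months at 0.6% → £1472000 × 0.6% × 6/12 = £4416.0000
1 Oct – 31 Dec 2016: 3 months at 3.3% → £1472000 × 3.3% × 3/12 = £12144.0000
Total = £20608.0000

£20608.00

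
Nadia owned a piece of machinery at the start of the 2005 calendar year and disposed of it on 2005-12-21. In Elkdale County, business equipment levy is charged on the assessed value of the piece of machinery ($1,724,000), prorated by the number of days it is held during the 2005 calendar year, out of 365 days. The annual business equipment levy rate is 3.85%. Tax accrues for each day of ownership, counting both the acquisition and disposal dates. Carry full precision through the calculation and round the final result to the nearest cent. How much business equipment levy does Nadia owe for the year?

$64,555.53

Days held (2005-01-01 to 2005-12-21): 355 out of 365
Tax = $1,724,000 × 3.85% × 355/365 = $64,555.5342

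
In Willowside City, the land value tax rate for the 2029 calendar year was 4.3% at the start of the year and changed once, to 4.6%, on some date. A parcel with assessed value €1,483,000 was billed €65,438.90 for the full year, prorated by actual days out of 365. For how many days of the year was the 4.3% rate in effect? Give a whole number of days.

Let d = days at the first rate; then 365 − d days at the second rate.
€1,483,000 × [4.3%·d + 4.6%·(365−d)] / 365 = €65,438.90
Solving gives d = 228, so the new rate took effect on 17 August 2029.

228 days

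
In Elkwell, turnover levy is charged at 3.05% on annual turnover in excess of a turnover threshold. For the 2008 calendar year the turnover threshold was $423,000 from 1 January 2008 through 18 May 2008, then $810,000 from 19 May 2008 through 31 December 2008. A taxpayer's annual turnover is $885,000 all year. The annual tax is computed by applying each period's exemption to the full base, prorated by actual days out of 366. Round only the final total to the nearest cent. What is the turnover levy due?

1 January – 18 May 2008: 139 days, exemption $423,000 → ($885,000 − $423,000) × 3.05% × 139/366 = $5,351.5000
19 May – 31 December 2008: 227 days, exemption $810,000 → ($885,000 − $810,000) × 3.05% × 227/366 = $1,418.7500
Total = $6,770.2500

$6,770.25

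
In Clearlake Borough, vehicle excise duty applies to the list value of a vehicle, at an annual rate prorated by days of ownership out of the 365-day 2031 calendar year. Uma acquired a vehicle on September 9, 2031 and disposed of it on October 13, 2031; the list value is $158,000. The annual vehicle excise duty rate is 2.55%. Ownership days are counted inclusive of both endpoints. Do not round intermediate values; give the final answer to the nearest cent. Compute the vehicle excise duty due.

Days held (September 9 – October 13, 2031): 35 out of 365
Tax = $158,000 × 2.55% × 35/365 = $386.3425

$386.34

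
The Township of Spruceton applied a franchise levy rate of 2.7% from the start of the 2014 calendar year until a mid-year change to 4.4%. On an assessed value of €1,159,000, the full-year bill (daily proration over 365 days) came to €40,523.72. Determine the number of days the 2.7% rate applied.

Let d = days at the first rate; then 365 − d days at the second rate.
€1,159,000 × [2.7%·d + 4.4%·(365−d)] / 365 = €40,523.72
Solving gives d = 194, so the new rate took effect on July 14, 2014.

194 days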